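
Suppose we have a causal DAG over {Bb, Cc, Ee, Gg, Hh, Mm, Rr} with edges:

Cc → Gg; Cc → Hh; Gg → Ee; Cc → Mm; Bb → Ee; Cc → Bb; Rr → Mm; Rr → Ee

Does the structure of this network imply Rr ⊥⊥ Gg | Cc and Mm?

There are 4 undirected paths between Rr and Gg; checking each against the conditioning set {Cc, Mm}:
Path 1: Rr → Mm ← Cc → Gg
  Cc is a fork here and Cc is conditioned on, so the path is blocked at Cc.
Path 2: Rr → Mm ← Cc → Bb → Ee ← Gg
  Cc is a fork here and Cc is conditioned on, so the path is blocked at Cc.
Path 3: Rr → Ee ← Gg
  Ee is a collider here and neither Ee nor any of its descendants is conditioned on, so the collider stays closed — the path is blocked at Ee.
Path 4: Rr → Ee ← Bb ← Cc → Gg
  Ee is a collider here and neither Ee nor any of its descendants is conditioned on, so the collider stays closed — the path is blocked at Ee.
Since every path is blocked, d-separation holds.

Yes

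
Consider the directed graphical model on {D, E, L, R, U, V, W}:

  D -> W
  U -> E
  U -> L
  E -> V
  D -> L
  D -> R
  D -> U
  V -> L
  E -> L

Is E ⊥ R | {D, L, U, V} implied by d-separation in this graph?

Enumerating the 6 paths from E to R and testing each for blocking by {D, L, U, V}:
  1. E → V → L ← D → R — V:chain[blocks]; L:collider[open]; D:fork[blocks] ⇒ blocked
  2. E → V → L ← U ← D → R — V:chain[blocks]; L:collider[open]; U:chain[blocks]; D:fork[blocks] ⇒ blocked
  3. E → L ← D → R — L:collider[open]; D:fork[blocks] ⇒ blocked
  4. E → L ← U ← D → R — L:collider[open]; U:chain[blocks]; D:fork[blocks] ⇒ blocked
  5. E ← U → L ← D → R — U:fork[blocks]; L:collider[open]; D:fork[blocks] ⇒ blocked
  6. E ← U ← D → R — U:chain[blocks]; D:fork[blocks] ⇒ blocked
Since every path is blocked, d-separation holds.

Yes — E and R are d-separated given {D, L, U, V}.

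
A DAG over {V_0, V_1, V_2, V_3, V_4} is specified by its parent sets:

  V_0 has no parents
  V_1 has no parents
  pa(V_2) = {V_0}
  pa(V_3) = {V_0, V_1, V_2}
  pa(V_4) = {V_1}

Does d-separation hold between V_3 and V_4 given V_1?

Yes

There is one path between V_3 and V_4:
Path 1: V_3 ← V_1 → V_4
  V_1 is a fork here and V_1 is conditioned on, so the path is blocked at V_1.
Every path is blocked, so V_3 and V_4 are d-separated given {V_1}.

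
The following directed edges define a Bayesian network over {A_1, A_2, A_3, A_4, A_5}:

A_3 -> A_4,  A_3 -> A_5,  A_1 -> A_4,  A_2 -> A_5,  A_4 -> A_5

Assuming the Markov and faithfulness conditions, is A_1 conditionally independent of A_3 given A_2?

2 paths connect A_1 and A_3; each must be blocked for d-separation to hold:
Path 1: A_1 → A_4 ← A_3
  A_4 is a collider here and neither A_4 nor any of its descendants is conditioned on, so the collider stays closed — the path is blocked at A_4.
Path 2: A_1 → A_4 → A_5 ← A_3
  A_5 is a collider here and neither A_5 nor any of its descendants is conditioned on, so the collider stays closed — the path is blocked at A_5.
Every path is blocked, so A_1 and A_3 are d-separated given {A_2}.

Yes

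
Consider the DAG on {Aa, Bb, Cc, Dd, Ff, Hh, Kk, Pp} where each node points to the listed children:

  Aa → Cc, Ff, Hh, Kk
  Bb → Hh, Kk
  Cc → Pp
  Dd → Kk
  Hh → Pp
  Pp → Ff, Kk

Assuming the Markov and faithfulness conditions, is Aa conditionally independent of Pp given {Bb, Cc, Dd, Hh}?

Yes

There are 6 undirected paths between Aa and Pp; checking each against the conditioning set {Bb, Cc, Dd, Hh}:
Path 1: Aa → Kk ← Pp
  Kk is a collider here and neither Kk nor any of its descendants is conditioned on, so the collider stays closed — the path is blocked at Kk.
Path 2: Aa → Kk ← Bb → Hh → Pp
  Kk is a collider here and neither Kk nor any of its descendants is conditioned on, so the collider stays closed — the path is blocked at Kk.
Path 3: Aa → Cc → Pp
  Cc is a chain here and Cc is conditioned on, so the path is blocked at Cc.
Path 4: Aa → Hh → Pp
  Hh is a chain here and Hh is conditioned on, so the path is blocked at Hh.
Path 5: Aa → Hh ← Bb → Kk ← Pp
  Bb is a fork here and Bb is conditioned on, so the path is blocked at Bb.
Path 6: Aa → Ff ← Pp
  Ff is a collider here and neither Ff nor any of its descendants is conditioned on, so the collider stays closed — the path is blocked at Ff.
Every path is blocked, so Aa and Pp are d-separated given {Bb, Cc, Dd, Hh}.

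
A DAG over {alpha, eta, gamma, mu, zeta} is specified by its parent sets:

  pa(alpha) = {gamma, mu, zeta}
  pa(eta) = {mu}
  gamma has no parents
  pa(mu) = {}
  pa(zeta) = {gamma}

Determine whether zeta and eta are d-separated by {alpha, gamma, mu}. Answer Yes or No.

Yes

Enumerating the 2 paths from zeta to eta and testing each for blocking by {alpha, gamma, mu}:
Path 1: zeta → alpha ← mu → eta
  mu is a fork here and mu is conditioned on, so the path is blocked at mu.
Path 2: zeta ← gamma → alpha ← mu → eta
  gamma is a fork here and gamma is conditioned on, so the path is blocked at gamma.
Since every path is blocked, d-separation holds.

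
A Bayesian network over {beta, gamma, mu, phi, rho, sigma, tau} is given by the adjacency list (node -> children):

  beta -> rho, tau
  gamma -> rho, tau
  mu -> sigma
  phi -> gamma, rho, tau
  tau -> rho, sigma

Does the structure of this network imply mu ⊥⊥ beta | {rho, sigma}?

No — mu and beta are not d-separated given {rho, sigma}.

We examine all 6 paths between mu and beta:
  1. mu → sigma ← tau ← gamma → rho ← beta — sigma:collider[open]; tau:chain[open]; gamma:fork[open]; rho:collider[open] ⇒ active
  2. mu → sigma ← tau ← gamma ← phi → rho ← beta — sigma:collider[open]; tau:chain[open]; gamma:chain[open]; phi:fork[open]; rho:collider[open] ⇒ active
  3. mu → sigma ← tau ← beta — sigma:collider[open]; tau:chain[open] ⇒ active
  4. mu → sigma ← tau → rho ← beta — sigma:collider[open]; tau:fork[open]; rho:collider[open] ⇒ active
  5. mu → sigma ← tau ← phi → gamma → rho ← beta — sigma:collider[open]; tau:chain[open]; phi:fork[open]; gamma:chain[open]; rho:collider[open] ⇒ active
  6. mu → sigma ← tau ← phi → rho ← beta — sigma:collider[open]; tau:chain[open]; phi:fork[open]; rho:collider[open] ⇒ active
Since the path mu → sigma ← tau ← gamma → rho ← beta is active, mu and beta are not d-separated given {rho, sigma}.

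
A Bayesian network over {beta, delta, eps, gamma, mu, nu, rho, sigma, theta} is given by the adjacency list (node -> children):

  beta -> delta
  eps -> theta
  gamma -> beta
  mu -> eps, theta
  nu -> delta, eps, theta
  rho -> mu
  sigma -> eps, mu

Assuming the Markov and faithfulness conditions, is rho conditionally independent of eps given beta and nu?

Enumerating the 4 paths from rho to eps and testing each for blocking by {beta, nu}:
  1. rho → mu → eps — mu:chain[open] ⇒ active
  2. rho → mu → theta ← eps — mu:chain[open]; theta:collider[blocks] ⇒ blocked
  3. rho → mu → theta ← nu → eps — mu:chain[open]; theta:collider[blocks]; nu:fork[blocks] ⇒ blocked
  4. rho → mu ← sigma → eps — mu:collider[blocks]; sigma:fork[open] ⇒ blocked
At least one path is unblocked, so d-separation fails.

No — rho and eps are not d-separated given {beta, nu}.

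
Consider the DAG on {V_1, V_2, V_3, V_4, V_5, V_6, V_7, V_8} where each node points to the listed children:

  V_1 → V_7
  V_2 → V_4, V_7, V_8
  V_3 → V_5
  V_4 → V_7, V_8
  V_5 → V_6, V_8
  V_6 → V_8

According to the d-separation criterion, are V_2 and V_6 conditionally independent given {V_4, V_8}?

No — V_2 and V_6 are not d-separated given {V_4, V_8}.

We examine all 6 paths between V_2 and V_6:
Path 1: V_2 → V_4 → V_8 ← V_5 → V_6
  V_4 is a chain here and V_4 is conditioned on, so the path is blocked at V_4.
Path 2: V_2 → V_4 → V_8 ← V_6
  V_4 is a chain here and V_4 is conditioned on, so the path is blocked at V_4.
Path 3: V_2 → V_7 ← V_4 → V_8 ← V_5 → V_6
  V_7 is a collider here and neither V_7 nor any of its descendants is conditioned on, so the collider stays closed — the path is blocked at V_7.
Path 4: V_2 → V_7 ← V_4 → V_8 ← V_6
  V_7 is a collider here and neither V_7 nor any of its descendants is conditioned on, so the collider stays closed — the path is blocked at V_7.
Path 5: V_2 → V_8 ← V_5 → V_6
  V_8 is a collider and V_8 is conditioned on, which opens it; V_5 is a fork and V_5 is not conditioned on — no node blocks this path, so it is active.
Path 6: V_2 → V_8 ← V_6
  V_8 is a collider and V_8 is conditioned on, which opens it — no node blocks this path, so it is active.
Because an active path exists, V_2 and V_6 are not d-separated.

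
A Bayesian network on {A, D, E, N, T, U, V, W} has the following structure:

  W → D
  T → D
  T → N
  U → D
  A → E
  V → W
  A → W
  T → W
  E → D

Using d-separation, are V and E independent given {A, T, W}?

Yes — V and E are d-separated given {A, T, W}.

We examine all 3 paths between V and E:
Path 1: V → W ← A → E
  A is a fork here and A is conditioned on, so the path is blocked at A.
Path 2: V → W → D ← E
  W is a chain here and W is conditioned on, so the path is blocked at W.
Path 3: V → W ← T → D ← E
  T is a fork here and T is conditioned on, so the path is blocked at T.
Every path is blocked, so V and E are d-separated given {A, T, W}.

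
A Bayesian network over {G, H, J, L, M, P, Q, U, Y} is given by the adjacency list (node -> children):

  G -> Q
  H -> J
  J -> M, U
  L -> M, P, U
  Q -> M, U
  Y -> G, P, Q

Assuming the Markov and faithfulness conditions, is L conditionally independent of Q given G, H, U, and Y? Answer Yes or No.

Enumerating the 6 paths from L to Q and testing each for blocking by {G, H, U, Y}:
  1. L → U ← J → M ← Q — U:collider[open]; J:fork[open]; M:collider[blocks] ⇒ blocked
  2. L → U ← Q — U:collider[open] ⇒ active
  3. L → M ← J → U ← Q — M:collider[blocks]; J:fork[open]; U:collider[open] ⇒ blocked
  4. L → M ← Q — M:collider[blocks] ⇒ blocked
  5. L → P ← Y → Q — P:collider[blocks]; Y:fork[blocks] ⇒ blocked
  6. L → P ← Y → G → Q — P:collider[blocks]; Y:fork[blocks]; G:chain[blocks] ⇒ blocked
At least one path is unblocked, so d-separation fails.

No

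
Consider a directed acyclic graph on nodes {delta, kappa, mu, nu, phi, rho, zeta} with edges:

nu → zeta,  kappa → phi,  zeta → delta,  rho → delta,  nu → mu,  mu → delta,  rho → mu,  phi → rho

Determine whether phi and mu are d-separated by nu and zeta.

No

Enumerating the 3 paths from phi to mu and testing each for blocking by {nu, zeta}:
Path 1: phi → rho → mu
  rho is a chain and rho is not conditioned on — no node blocks this path, so it is active.
Path 2: phi → rho → delta ← mu
  delta is a collider here and neither delta nor any of its descendants is conditioned on, so the collider stays closed — the path is blocked at delta.
Path 3: phi → rho → delta ← zeta ← nu → mu
  delta is a collider here and neither delta nor any of its descendants is conditioned on, so the collider stays closed — the path is blocked at delta.
Because an active path exists, phi and mu are not d-separated.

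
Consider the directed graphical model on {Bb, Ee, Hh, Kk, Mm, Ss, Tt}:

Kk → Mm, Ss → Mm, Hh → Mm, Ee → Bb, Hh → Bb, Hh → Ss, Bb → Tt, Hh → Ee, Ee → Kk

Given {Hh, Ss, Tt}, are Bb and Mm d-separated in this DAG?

No

6 paths connect Bb and Mm; each must be blocked for d-separation to hold:
  1. Bb ← Hh → Mm — Hh:fork[blocks] ⇒ blocked
  2. Bb ← Hh → Ss → Mm — Hh:fork[blocks]; Ss:chain[blocks] ⇒ blocked
  3. Bb ← Hh → Ee → Kk → Mm — Hh:fork[blocks]; Ee:chain[open]; Kk:chain[open] ⇒ blocked
  4. Bb ← Ee ← Hh → Mm — Ee:chain[open]; Hh:fork[blocks] ⇒ blocked
  5. Bb ← Ee ← Hh → Ss → Mm — Ee:chain[open]; Hh:fork[blocks]; Ss:chain[blocks] ⇒ blocked
  6. Bb ← Ee → Kk → Mm — Ee:fork[open]; Kk:chain[open] ⇒ active
Because an active path exists, Bb and Mm are not d-separated.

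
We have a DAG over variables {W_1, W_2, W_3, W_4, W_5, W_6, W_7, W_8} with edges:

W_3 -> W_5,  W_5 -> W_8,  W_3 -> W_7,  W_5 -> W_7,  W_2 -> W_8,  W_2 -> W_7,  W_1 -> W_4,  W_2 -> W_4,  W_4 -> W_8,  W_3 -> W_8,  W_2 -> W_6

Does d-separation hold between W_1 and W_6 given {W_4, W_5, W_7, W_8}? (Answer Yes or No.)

No — W_1 and W_6 are not d-separated given {W_4, W_5, W_7, W_8}.

6 paths connect W_1 and W_6; each must be blocked for d-separation to hold:
Path 1: W_1 → W_4 → W_8 ← W_2 → W_6
  W_4 is a chain here and W_4 is conditioned on, so the path is blocked at W_4.
Path 2: W_1 → W_4 → W_8 ← W_3 → W_7 ← W_2 → W_6
  W_4 is a chain here and W_4 is conditioned on, so the path is blocked at W_4.
Path 3: W_1 → W_4 → W_8 ← W_3 → W_5 → W_7 ← W_2 → W_6
  W_4 is a chain here and W_4 is conditioned on, so the path is blocked at W_4.
Path 4: W_1 → W_4 → W_8 ← W_5 → W_7 ← W_2 → W_6
  W_4 is a chain here and W_4 is conditioned on, so the path is blocked at W_4.
Path 5: W_1 → W_4 → W_8 ← W_5 ← W_3 → W_7 ← W_2 → W_6
  W_4 is a chain here and W_4 is conditioned on, so the path is blocked at W_4.
Path 6: W_1 → W_4 ← W_2 → W_6
  W_4 is a collider and W_4 is conditioned on, which opens it; W_2 is a fork and W_2 is not conditioned on — no node blocks this path, so it is active.
Since the path W_1 → W_4 ← W_2 → W_6 is active, W_1 and W_6 are not d-separated given {W_4, W_5, W_7, W_8}.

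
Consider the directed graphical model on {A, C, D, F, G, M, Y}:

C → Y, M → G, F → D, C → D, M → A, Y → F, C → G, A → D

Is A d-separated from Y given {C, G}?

Yes

Enumerating the 4 paths from A to Y and testing each for blocking by {C, G}:
  1. A → D ← C → Y — D:collider[blocks]; C:fork[blocks] ⇒ blocked
  2. A → D ← F ← Y — D:collider[blocks]; F:chain[open] ⇒ blocked
  3. A ← M → G ← C → D ← F ← Y — M:fork[open]; G:collider[open]; C:fork[blocks]; D:collider[blocks]; F:chain[open] ⇒ blocked
  4. A ← M → G ← C → Y — M:fork[open]; G:collider[open]; C:fork[blocks] ⇒ blocked
Every path is blocked, so A and Y are d-separated given {C, G}.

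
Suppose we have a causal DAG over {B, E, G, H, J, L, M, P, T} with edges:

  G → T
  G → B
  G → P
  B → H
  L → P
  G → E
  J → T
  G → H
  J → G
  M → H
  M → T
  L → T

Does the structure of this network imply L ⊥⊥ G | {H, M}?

Yes — L and G are d-separated given {H, M}.

There are 5 undirected paths between L and G; checking each against the conditioning set {H, M}:
Path 1: L → P ← G
  P is a collider here and neither P nor any of its descendants is conditioned on, so the collider stays closed — the path is blocked at P.
Path 2: L → T ← G
  T is a collider here and neither T nor any of its descendants is conditioned on, so the collider stays closed — the path is blocked at T.
Path 3: L → T ← M → H ← G
  T is a collider here and neither T nor any of its descendants is conditioned on, so the collider stays closed — the path is blocked at T.
Path 4: L → T ← M → H ← B ← G
  T is a collider here and neither T nor any of its descendants is conditioned on, so the collider stays closed — the path is blocked at T.
Path 5: L → T ← J → G
  T is a collider here and neither T nor any of its descendants is conditioned on, so the collider stays closed — the path is blocked at T.
Since every path is blocked, d-separation holds.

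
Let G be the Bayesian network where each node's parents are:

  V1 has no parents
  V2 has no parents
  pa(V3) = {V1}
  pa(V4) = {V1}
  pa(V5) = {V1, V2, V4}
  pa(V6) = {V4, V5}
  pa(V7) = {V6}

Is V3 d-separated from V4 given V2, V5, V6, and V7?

No

There are 3 undirected paths between V3 and V4; checking each against the conditioning set {V2, V5, V6, V7}:
  1. V3 ← V1 → V5 → V6 ← V4 — V1:fork[open]; V5:chain[blocks]; V6:collider[open] ⇒ blocked
  2. V3 ← V1 → V5 ← V4 — V1:fork[open]; V5:collider[open] ⇒ active
  3. V3 ← V1 → V4 — V1:fork[open] ⇒ active
Because an active path exists, V3 and V4 are not d-separated.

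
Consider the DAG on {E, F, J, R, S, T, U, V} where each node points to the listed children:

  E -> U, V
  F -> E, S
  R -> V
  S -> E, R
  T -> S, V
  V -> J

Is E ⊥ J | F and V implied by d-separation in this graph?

Yes

5 paths connect E and J; each must be blocked for d-separation to hold:
Path 1: E → V → J
  V is a chain here and V is conditioned on, so the path is blocked at V.
Path 2: E ← F → S ← T → V → J
  F is a fork here and F is conditioned on, so the path is blocked at F.
Path 3: E ← F → S → R → V → J
  F is a fork here and F is conditioned on, so the path is blocked at F.
Path 4: E ← S ← T → V → J
  V is a chain here and V is conditioned on, so the path is blocked at V.
Path 5: E ← S → R → V → J
  V is a chain here and V is conditioned on, so the path is blocked at V.
Since every path is blocked, d-separation holds.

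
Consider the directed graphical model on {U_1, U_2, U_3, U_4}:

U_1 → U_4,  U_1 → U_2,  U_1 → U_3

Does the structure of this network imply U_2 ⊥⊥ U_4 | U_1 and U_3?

Yes — U_2 and U_4 are d-separated given {U_1, U_3}.

There is one path between U_2 and U_4:
Path 1: U_2 ← U_1 → U_4
  U_1 is a fork here and U_1 is conditioned on, so the path is blocked at U_1.
All paths are blocked; U_2 ⊥ U_4 | {U_1, U_3} holds.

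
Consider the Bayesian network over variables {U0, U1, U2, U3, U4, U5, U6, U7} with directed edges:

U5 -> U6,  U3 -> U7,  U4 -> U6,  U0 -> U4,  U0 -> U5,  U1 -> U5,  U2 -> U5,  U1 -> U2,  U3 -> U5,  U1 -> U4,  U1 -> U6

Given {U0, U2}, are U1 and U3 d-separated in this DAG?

Enumerating the 6 paths from U1 to U3 and testing each for blocking by {U0, U2}:
  1. U1 → U4 → U6 ← U5 ← U3 — U4:chain[open]; U6:collider[blocks]; U5:chain[open] ⇒ blocked
  2. U1 → U4 ← U0 → U5 ← U3 — U4:collider[blocks]; U0:fork[blocks]; U5:collider[blocks] ⇒ blocked
  3. U1 → U6 ← U4 ← U0 → U5 ← U3 — U6:collider[blocks]; U4:chain[open]; U0:fork[blocks]; U5:collider[blocks] ⇒ blocked
  4. U1 → U6 ← U5 ← U3 — U6:collider[blocks]; U5:chain[open] ⇒ blocked
  5. U1 → U2 → U5 ← U3 — U2:chain[blocks]; U5:collider[blocks] ⇒ blocked
  6. U1 → U5 ← U3 — U5:collider[blocks] ⇒ blocked
Every path is blocked, so U1 and U3 are d-separated given {U0, U2}.

Yes — U1 and U3 are d-separated given {U0, U2}.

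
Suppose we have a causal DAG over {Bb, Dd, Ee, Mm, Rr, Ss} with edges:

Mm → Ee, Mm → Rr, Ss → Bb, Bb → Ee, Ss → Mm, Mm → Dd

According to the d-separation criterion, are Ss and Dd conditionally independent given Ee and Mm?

Yes

There are 2 undirected paths between Ss and Dd; checking each against the conditioning set {Ee, Mm}:
Path 1: Ss → Bb → Ee ← Mm → Dd
  Mm is a fork here and Mm is conditioned on, so the path is blocked at Mm.
Path 2: Ss → Mm → Dd
  Mm is a chain here and Mm is conditioned on, so the path is blocked at Mm.
Since every path is blocked, d-separation holds.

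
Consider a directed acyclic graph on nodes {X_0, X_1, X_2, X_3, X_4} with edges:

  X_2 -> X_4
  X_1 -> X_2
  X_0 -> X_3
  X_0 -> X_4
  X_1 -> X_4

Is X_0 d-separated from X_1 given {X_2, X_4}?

No — X_0 and X_1 are not d-separated given {X_2, X_4}.

There are 2 undirected paths between X_0 and X_1; checking each against the conditioning set {X_2, X_4}:
Path 1: X_0 → X_4 ← X_1
  X_4 is a collider and X_4 is conditioned on, which opens it — no node blocks this path, so it is active.
Path 2: X_0 → X_4 ← X_2 ← X_1
  X_2 is a chain here and X_2 is conditioned on, so the path is blocked at X_2.
Since the path X_0 → X_4 ← X_1 is active, X_0 and X_1 are not d-separated given {X_2, X_4}.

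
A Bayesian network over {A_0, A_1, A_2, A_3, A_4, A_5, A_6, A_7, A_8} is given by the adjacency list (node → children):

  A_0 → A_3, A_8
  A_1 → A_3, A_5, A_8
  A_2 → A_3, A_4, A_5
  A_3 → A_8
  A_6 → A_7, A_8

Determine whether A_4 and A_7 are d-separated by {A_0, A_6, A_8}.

We examine all 6 paths between A_4 and A_7:
  1. A_4 ← A_2 → A_3 ← A_1 → A_8 ← A_6 → A_7 — A_2:fork[open]; A_3:collider[open]; A_1:fork[open]; A_8:collider[open]; A_6:fork[blocks] ⇒ blocked
  2. A_4 ← A_2 → A_3 ← A_0 → A_8 ← A_6 → A_7 — A_2:fork[open]; A_3:collider[open]; A_0:fork[blocks]; A_8:collider[open]; A_6:fork[blocks] ⇒ blocked
  3. A_4 ← A_2 → A_3 → A_8 ← A_6 → A_7 — A_2:fork[open]; A_3:chain[open]; A_8:collider[open]; A_6:fork[blocks] ⇒ blocked
  4. A_4 ← A_2 → A_5 ← A_1 → A_3 ← A_0 → A_8 ← A_6 → A_7 — A_2:fork[open]; A_5:collider[blocks]; A_1:fork[open]; A_3:collider[open]; A_0:fork[blocks]; A_8:collider[open]; A_6:fork[blocks] ⇒ blocked
  5. A_4 ← A_2 → A_5 ← A_1 → A_3 → A_8 ← A_6 → A_7 — A_2:fork[open]; A_5:collider[blocks]; A_1:fork[open]; A_3:chain[open]; A_8:collider[open]; A_6:fork[blocks] ⇒ blocked
  6. A_4 ← A_2 → A_5 ← A_1 → A_8 ← A_6 → A_7 — A_2:fork[open]; A_5:collider[blocks]; A_1:fork[open]; A_8:collider[open]; A_6:fork[blocks] ⇒ blocked
All paths are blocked; A_4 ⊥ A_7 | {A_0, A_6, A_8} holds.

Yes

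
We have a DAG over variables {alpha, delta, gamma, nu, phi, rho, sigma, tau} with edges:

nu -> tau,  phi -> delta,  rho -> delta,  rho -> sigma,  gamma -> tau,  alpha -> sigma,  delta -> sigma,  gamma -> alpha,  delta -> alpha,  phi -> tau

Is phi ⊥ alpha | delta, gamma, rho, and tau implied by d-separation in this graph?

There are 4 undirected paths between phi and alpha; checking each against the conditioning set {delta, gamma, rho, tau}:
Path 1: phi → tau ← gamma → alpha
  gamma is a fork here and gamma is conditioned on, so the path is blocked at gamma.
Path 2: phi → delta → alpha
  delta is a chain here and delta is conditioned on, so the path is blocked at delta.
Path 3: phi → delta → sigma ← alpha
  delta is a chain here and delta is conditioned on, so the path is blocked at delta.
Path 4: phi → delta ← rho → sigma ← alpha
  rho is a fork here and rho is conditioned on, so the path is blocked at rho.
Every path is blocked, so phi and alpha are d-separated given {delta, gamma, rho, tau}.

Yes — phi and alpha are d-separated given {delta, gamma, rho, tau}.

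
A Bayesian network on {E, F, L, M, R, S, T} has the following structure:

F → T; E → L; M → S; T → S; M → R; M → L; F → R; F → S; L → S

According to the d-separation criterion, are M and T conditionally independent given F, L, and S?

There are 6 undirected paths between M and T; checking each against the conditioning set {F, L, S}:
Path 1: M → R ← F → S ← T
  R is a collider here and neither R nor any of its descendants is conditioned on, so the collider stays closed — the path is blocked at R.
Path 2: M → R ← F → T
  R is a collider here and neither R nor any of its descendants is conditioned on, so the collider stays closed — the path is blocked at R.
Path 3: M → S ← F → T
  F is a fork here and F is conditioned on, so the path is blocked at F.
Path 4: M → S ← T
  S is a collider and S is conditioned on, which opens it — no node blocks this path, so it is active.
Path 5: M → L → S ← F → T
  L is a chain here and L is conditioned on, so the path is blocked at L.
Path 6: M → L → S ← T
  L is a chain here and L is conditioned on, so the path is blocked at L.
Since the path M → S ← T is active, M and T are not d-separated given {F, L, S}.

No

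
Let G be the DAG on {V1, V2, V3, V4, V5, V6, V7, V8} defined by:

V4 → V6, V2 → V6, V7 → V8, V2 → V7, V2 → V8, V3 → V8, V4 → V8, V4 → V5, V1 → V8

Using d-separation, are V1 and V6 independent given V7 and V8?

There are 3 undirected paths between V1 and V6; checking each against the conditioning set {V7, V8}:
  1. V1 → V8 ← V7 ← V2 → V6 — V8:collider[open]; V7:chain[blocks]; V2:fork[open] ⇒ blocked
  2. V1 → V8 ← V4 → V6 — V8:collider[open]; V4:fork[open] ⇒ active
  3. V1 → V8 ← V2 → V6 — V8:collider[open]; V2:fork[open] ⇒ active
At least one path is unblocked, so d-separation fails.

No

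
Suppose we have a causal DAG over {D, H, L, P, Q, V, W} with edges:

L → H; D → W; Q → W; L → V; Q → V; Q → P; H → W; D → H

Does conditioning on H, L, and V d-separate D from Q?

4 paths connect D and Q; each must be blocked for d-separation to hold:
Path 1: D → H → W ← Q
  H is a chain here and H is conditioned on, so the path is blocked at H.
Path 2: D → H ← L → V ← Q
  L is a fork here and L is conditioned on, so the path is blocked at L.
Path 3: D → W ← H ← L → V ← Q
  W is a collider here and neither W nor any of its descendants is conditioned on, so the collider stays closed — the path is blocked at W.
Path 4: D → W ← Q
  W is a collider here and neither W nor any of its descendants is conditioned on, so the collider stays closed — the path is blocked at W.
Every path is blocked, so D and Q are d-separated given {H, L, V}.

Yes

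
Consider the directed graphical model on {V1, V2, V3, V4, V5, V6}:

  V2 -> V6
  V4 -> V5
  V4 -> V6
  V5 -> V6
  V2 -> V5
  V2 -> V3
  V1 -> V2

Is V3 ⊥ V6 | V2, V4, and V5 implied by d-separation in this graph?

3 paths connect V3 and V6; each must be blocked for d-separation to hold:
Path 1: V3 ← V2 → V6
  V2 is a fork here and V2 is conditioned on, so the path is blocked at V2.
Path 2: V3 ← V2 → V5 → V6
  V2 is a fork here and V2 is conditioned on, so the path is blocked at V2.
Path 3: V3 ← V2 → V5 ← V4 → V6
  V2 is a fork here and V2 is conditioned on, so the path is blocked at V2.
All paths are blocked; V3 ⊥ V6 | {V2, V4, V5} holds.

Yes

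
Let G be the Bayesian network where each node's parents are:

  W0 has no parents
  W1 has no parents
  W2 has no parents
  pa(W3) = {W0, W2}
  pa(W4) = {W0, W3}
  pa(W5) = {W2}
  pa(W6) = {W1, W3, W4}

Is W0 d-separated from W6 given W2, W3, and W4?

Enumerating the 4 paths from W0 to W6 and testing each for blocking by {W2, W3, W4}:
  1. W0 → W3 → W6 — W3:chain[blocks] ⇒ blocked
  2. W0 → W3 → W4 → W6 — W3:chain[blocks]; W4:chain[blocks] ⇒ blocked
  3. W0 → W4 ← W3 → W6 — W4:collider[open]; W3:fork[blocks] ⇒ blocked
  4. W0 → W4 → W6 — W4:chain[blocks] ⇒ blocked
Every path is blocked, so W0 and W6 are d-separated given {W2, W3, W4}.

Yes — W0 and W6 are d-separated given {W2, W3, W4}.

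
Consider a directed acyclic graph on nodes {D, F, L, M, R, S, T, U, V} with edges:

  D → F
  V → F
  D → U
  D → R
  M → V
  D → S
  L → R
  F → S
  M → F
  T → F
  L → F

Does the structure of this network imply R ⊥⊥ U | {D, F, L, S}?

Yes

We examine all 3 paths between R and U:
Path 1: R ← D → U
  D is a fork here and D is conditioned on, so the path is blocked at D.
Path 2: R ← L → F → S ← D → U
  L is a fork here and L is conditioned on, so the path is blocked at L.
Path 3: R ← L → F ← D → U
  L is a fork here and L is conditioned on, so the path is blocked at L.
Every path is blocked, so R and U are d-separated given {D, F, L, S}.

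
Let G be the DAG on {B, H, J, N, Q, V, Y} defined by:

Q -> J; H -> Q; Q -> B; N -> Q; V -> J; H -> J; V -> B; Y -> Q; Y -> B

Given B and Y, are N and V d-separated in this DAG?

We examine all 4 paths between N and V:
Path 1: N → Q ← H → J ← V
  J is a collider here and neither J nor any of its descendants is conditioned on, so the collider stays closed — the path is blocked at J.
Path 2: N → Q → B ← V
  Q is a chain and Q is not conditioned on; B is a collider and B is conditioned on, which opens it — no node blocks this path, so it is active.
Path 3: N → Q ← Y → B ← V
  Y is a fork here and Y is conditioned on, so the path is blocked at Y.
Path 4: N → Q → J ← V
  J is a collider here and neither J nor any of its descendants is conditioned on, so the collider stays closed — the path is blocked at J.
At least one path is unblocked, so d-separation fails.

No — N and V are not d-separated given {B, Y}.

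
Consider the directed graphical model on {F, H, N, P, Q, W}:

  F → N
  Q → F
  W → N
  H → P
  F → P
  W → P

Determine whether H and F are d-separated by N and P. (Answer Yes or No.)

No

Enumerating the 2 paths from H to F and testing each for blocking by {N, P}:
Path 1: H → P ← F
  P is a collider and P is conditioned on, which opens it — no node blocks this path, so it is active.
Path 2: H → P ← W → N ← F
  P is a collider and P is conditioned on, which opens it; W is a fork and W is not conditioned on; N is a collider and N is conditioned on, which opens it — no node blocks this path, so it is active.
Because an active path exists, H and F are not d-separated.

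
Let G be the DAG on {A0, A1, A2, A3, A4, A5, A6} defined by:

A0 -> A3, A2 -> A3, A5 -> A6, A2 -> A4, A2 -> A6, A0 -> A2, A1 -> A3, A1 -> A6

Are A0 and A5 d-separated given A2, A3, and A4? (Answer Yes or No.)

Yes

Enumerating the 4 paths from A0 to A5 and testing each for blocking by {A2, A3, A4}:
Path 1: A0 → A3 ← A2 → A6 ← A5
  A2 is a fork here and A2 is conditioned on, so the path is blocked at A2.
Path 2: A0 → A3 ← A1 → A6 ← A5
  A6 is a collider here and neither A6 nor any of its descendants is conditioned on, so the collider stays closed — the path is blocked at A6.
Path 3: A0 → A2 → A3 ← A1 → A6 ← A5
  A2 is a chain here and A2 is conditioned on, so the path is blocked at A2.
Path 4: A0 → A2 → A6 ← A5
  A2 is a chain here and A2 is conditioned on, so the path is blocked at A2.
All paths are blocked; A0 ⊥ A5 | {A2, A3, A4} holds.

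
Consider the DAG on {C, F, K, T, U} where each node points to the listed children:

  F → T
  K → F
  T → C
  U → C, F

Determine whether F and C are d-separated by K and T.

There are 2 undirected paths between F and C; checking each against the conditioning set {K, T}:
Path 1: F ← U → C
  U is a fork and U is not conditioned on — no node blocks this path, so it is active.
Path 2: F → T → C
  T is a chain here and T is conditioned on, so the path is blocked at T.
Since the path F ← U → C is active, F and C are not d-separated given {K, T}.

No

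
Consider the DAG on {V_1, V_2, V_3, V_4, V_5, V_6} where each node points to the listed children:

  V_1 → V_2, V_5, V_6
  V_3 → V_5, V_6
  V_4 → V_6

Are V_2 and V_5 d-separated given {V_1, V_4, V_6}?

2 paths connect V_2 and V_5; each must be blocked for d-separation to hold:
Path 1: V_2 ← V_1 → V_5
  V_1 is a fork here and V_1 is conditioned on, so the path is blocked at V_1.
Path 2: V_2 ← V_1 → V_6 ← V_3 → V_5
  V_1 is a fork here and V_1 is conditioned on, so the path is blocked at V_1.
Since every path is blocked, d-separation holds.

Yes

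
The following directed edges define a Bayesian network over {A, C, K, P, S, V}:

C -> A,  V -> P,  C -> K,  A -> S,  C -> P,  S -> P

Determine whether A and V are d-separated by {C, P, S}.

Yes

2 paths connect A and V; each must be blocked for d-separation to hold:
  1. A → S → P ← V — S:chain[blocks]; P:collider[open] ⇒ blocked
  2. A ← C → P ← V — C:fork[blocks]; P:collider[open] ⇒ blocked
All paths are blocked; A ⊥ V | {C, P, S} holds.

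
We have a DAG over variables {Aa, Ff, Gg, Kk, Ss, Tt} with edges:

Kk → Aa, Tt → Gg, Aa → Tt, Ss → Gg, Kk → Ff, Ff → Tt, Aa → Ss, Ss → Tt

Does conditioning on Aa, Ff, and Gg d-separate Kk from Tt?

Yes

Enumerating the 4 paths from Kk to Tt and testing each for blocking by {Aa, Ff, Gg}:
Path 1: Kk → Aa → Tt
  Aa is a chain here and Aa is conditioned on, so the path is blocked at Aa.
Path 2: Kk → Aa → Ss → Tt
  Aa is a chain here and Aa is conditioned on, so the path is blocked at Aa.
Path 3: Kk → Aa → Ss → Gg ← Tt
  Aa is a chain here and Aa is conditioned on, so the path is blocked at Aa.
Path 4: Kk → Ff → Tt
  Ff is a chain here and Ff is conditioned on, so the path is blocked at Ff.
All paths are blocked; Kk ⊥ Tt | {Aa, Ff, Gg} holds.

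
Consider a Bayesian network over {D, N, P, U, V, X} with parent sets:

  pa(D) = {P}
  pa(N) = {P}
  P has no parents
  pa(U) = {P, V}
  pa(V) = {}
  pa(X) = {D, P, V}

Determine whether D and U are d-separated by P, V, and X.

Enumerating the 4 paths from D to U and testing each for blocking by {P, V, X}:
  1. D ← P → U — P:fork[blocks] ⇒ blocked
  2. D ← P → X ← V → U — P:fork[blocks]; X:collider[open]; V:fork[blocks] ⇒ blocked
  3. D → X ← V → U — X:collider[open]; V:fork[blocks] ⇒ blocked
  4. D → X ← P → U — X:collider[open]; P:fork[blocks] ⇒ blocked
Since every path is blocked, d-separation holds.

Yes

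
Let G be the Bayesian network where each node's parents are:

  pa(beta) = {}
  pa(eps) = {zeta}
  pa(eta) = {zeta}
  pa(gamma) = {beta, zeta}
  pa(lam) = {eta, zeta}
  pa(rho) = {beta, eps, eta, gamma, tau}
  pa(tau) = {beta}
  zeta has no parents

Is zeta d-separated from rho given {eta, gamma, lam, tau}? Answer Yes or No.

We examine all 6 paths between zeta and rho:
  1. zeta → eta → rho — eta:chain[blocks] ⇒ blocked
  2. zeta → eps → rho — eps:chain[open] ⇒ active
  3. zeta → lam ← eta → rho — lam:collider[open]; eta:fork[blocks] ⇒ blocked
  4. zeta → gamma ← beta → tau → rho — gamma:collider[open]; beta:fork[open]; tau:chain[blocks] ⇒ blocked
  5. zeta → gamma ← beta → rho — gamma:collider[open]; beta:fork[open] ⇒ active
  6. zeta → gamma → rho — gamma:chain[blocks] ⇒ blocked
Because an active path exists, zeta and rho are not d-separated.

No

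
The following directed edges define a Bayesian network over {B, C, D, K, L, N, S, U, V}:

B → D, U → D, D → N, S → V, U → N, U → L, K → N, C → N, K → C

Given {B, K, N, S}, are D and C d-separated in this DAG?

No — D and C are not d-separated given {B, K, N, S}.

Enumerating the 4 paths from D to C and testing each for blocking by {B, K, N, S}:
Path 1: D → N ← K → C
  K is a fork here and K is conditioned on, so the path is blocked at K.
Path 2: D → N ← C
  N is a collider and N is conditioned on, which opens it — no node blocks this path, so it is active.
Path 3: D ← U → N ← K → C
  K is a fork here and K is conditioned on, so the path is blocked at K.
Path 4: D ← U → N ← C
  U is a fork and U is not conditioned on; N is a collider and N is conditioned on, which opens it — no node blocks this path, so it is active.
Because an active path exists, D and C are not d-separated.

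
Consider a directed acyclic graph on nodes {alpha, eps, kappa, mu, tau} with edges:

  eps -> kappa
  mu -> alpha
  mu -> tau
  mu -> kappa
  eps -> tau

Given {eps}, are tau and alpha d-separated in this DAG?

2 paths connect tau and alpha; each must be blocked for d-separation to hold:
  1. tau ← eps → kappa ← mu → alpha — eps:fork[blocks]; kappa:collider[blocks]; mu:fork[open] ⇒ blocked
  2. tau ← mu → alpha — mu:fork[open] ⇒ active
Since the path tau ← mu → alpha is active, tau and alpha are not d-separated given {eps}.

No — tau and alpha are not d-separated given {eps}.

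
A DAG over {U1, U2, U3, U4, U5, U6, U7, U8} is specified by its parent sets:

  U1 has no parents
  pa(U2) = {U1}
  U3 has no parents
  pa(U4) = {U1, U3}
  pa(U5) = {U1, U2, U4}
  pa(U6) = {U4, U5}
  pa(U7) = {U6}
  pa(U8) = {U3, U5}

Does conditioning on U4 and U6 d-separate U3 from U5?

No — U3 and U5 are not d-separated given {U4, U6}.

5 paths connect U3 and U5; each must be blocked for d-separation to hold:
Path 1: U3 → U4 ← U1 → U2 → U5
  U4 is a collider and U4 is conditioned on, which opens it; U1 is a fork and U1 is not conditioned on; U2 is a chain and U2 is not conditioned on — no node blocks this path, so it is active.
Path 2: U3 → U4 ← U1 → U5
  U4 is a collider and U4 is conditioned on, which opens it; U1 is a fork and U1 is not conditioned on — no node blocks this path, so it is active.
Path 3: U3 → U4 → U5
  U4 is a chain here and U4 is conditioned on, so the path is blocked at U4.
Path 4: U3 → U4 → U6 ← U5
  U4 is a chain here and U4 is conditioned on, so the path is blocked at U4.
Path 5: U3 → U8 ← U5
  U8 is a collider here and neither U8 nor any of its descendants is conditioned on, so the collider stays closed — the path is blocked at U8.
Because an active path exists, U3 and U5 are not d-separated.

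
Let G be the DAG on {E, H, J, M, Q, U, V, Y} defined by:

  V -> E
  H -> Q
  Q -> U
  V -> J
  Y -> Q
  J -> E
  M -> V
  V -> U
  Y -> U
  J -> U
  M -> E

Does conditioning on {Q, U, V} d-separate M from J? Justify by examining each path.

Yes

Enumerating the 6 paths from M to J and testing each for blocking by {Q, U, V}:
Path 1: M → V → E ← J
  V is a chain here and V is conditioned on, so the path is blocked at V.
Path 2: M → V → J
  V is a chain here and V is conditioned on, so the path is blocked at V.
Path 3: M → V → U ← J
  V is a chain here and V is conditioned on, so the path is blocked at V.
Path 4: M → E ← V → J
  E is a collider here and neither E nor any of its descendants is conditioned on, so the collider stays closed — the path is blocked at E.
Path 5: M → E ← V → U ← J
  E is a collider here and neither E nor any of its descendants is conditioned on, so the collider stays closed — the path is blocked at E.
Path 6: M → E ← J
  E is a collider here and neither E nor any of its descendants is conditioned on, so the collider stays closed — the path is blocked at E.
Since every path is blocked, d-separation holds.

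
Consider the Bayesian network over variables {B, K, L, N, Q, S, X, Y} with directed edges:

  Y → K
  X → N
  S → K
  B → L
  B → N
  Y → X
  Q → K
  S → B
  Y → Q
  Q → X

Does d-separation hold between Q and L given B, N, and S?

There are 6 undirected paths between Q and L; checking each against the conditioning set {B, N, S}:
Path 1: Q → X → N ← B → L
  B is a fork here and B is conditioned on, so the path is blocked at B.
Path 2: Q → X ← Y → K ← S → B → L
  K is a collider here and neither K nor any of its descendants is conditioned on, so the collider stays closed — the path is blocked at K.
Path 3: Q → K ← Y → X → N ← B → L
  K is a collider here and neither K nor any of its descendants is conditioned on, so the collider stays closed — the path is blocked at K.
Path 4: Q → K ← S → B → L
  K is a collider here and neither K nor any of its descendants is conditioned on, so the collider stays closed — the path is blocked at K.
Path 5: Q ← Y → X → N ← B → L
  B is a fork here and B is conditioned on, so the path is blocked at B.
Path 6: Q ← Y → K ← S → B → L
  K is a collider here and neither K nor any of its descendants is conditioned on, so the collider stays closed — the path is blocked at K.
Every path is blocked, so Q and L are d-separated given {B, N, S}.

Yes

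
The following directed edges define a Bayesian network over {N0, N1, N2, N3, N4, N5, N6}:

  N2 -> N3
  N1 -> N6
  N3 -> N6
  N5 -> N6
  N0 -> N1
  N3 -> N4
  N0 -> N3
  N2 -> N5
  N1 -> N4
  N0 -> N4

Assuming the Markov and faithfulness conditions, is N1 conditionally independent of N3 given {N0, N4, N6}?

Enumerating the 6 paths from N1 to N3 and testing each for blocking by {N0, N4, N6}:
  1. N1 ← N0 → N4 ← N3 — N0:fork[blocks]; N4:collider[open] ⇒ blocked
  2. N1 ← N0 → N3 — N0:fork[blocks] ⇒ blocked
  3. N1 → N6 ← N5 ← N2 → N3 — N6:collider[open]; N5:chain[open]; N2:fork[open] ⇒ active
  4. N1 → N6 ← N3 — N6:collider[open] ⇒ active
  5. N1 → N4 ← N0 → N3 — N4:collider[open]; N0:fork[blocks] ⇒ blocked
  6. N1 → N4 ← N3 — N4:collider[open] ⇒ active
Since the path N1 → N6 ← N5 ← N2 → N3 is active, N1 and N3 are not d-separated given {N0, N4, N6}.

No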